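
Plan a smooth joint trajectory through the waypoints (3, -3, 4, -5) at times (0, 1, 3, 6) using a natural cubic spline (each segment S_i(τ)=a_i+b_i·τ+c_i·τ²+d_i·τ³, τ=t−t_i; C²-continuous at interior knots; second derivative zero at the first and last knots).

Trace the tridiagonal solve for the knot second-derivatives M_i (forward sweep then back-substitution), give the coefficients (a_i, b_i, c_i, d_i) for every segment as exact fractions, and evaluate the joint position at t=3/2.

  seg 0: a=3 b=-111/14 c=0 d=27/14
  seg 1: a=-3 b=-15/7 c=81/14 d=-83/56
  seg 2: a=4 b=45/14 c=-87/28 d=29/84
S(3/2) = -1259/448

Δ: Δ0=-6, Δ1=7/2, Δ2=-3
row 1: diag=6, rhs=57; c'=1/3, d'=19/2
row 2: denom=10−2·1/3=28/3; d'=(-39−2·19/2)/(28/3)=-87/14
back: M2=-87/14
back: M1=19/2−1/3·-87/14=81/7
M: M0=0, M1=81/7, M2=-87/14, M3=0
seg 0: a=3, c=M0/2=0, d=(M1−M0)/(6·1)=27/14, b=Δ0−h0·(2M0+M1)/6=-111/14
seg 1: a=-3, c=M1/2=81/14, d=(M2−M1)/(6·2)=-83/56, b=Δ1−h1·(2M1+M2)/6=-15/7
seg 2: a=4, c=M2/2=-87/28, d=(M3−M2)/(6·3)=29/84, b=Δ2−h2·(2M2+M3)/6=45/14
t_q=3/2 → seg 1, τ=1/2; S=-3+-15/7·τ+81/14·τ²+-83/56·τ³=-1259/448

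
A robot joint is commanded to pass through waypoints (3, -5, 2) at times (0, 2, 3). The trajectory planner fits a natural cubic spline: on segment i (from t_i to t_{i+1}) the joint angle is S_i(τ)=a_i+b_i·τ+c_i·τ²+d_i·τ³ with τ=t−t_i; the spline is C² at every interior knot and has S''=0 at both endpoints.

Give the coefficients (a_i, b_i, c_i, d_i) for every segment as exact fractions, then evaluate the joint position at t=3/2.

  seg 0: a=3 b=-23/3 c=0 d=11/12
  seg 1: a=-5 b=10/3 c=11/2 d=-11/6
S(3/2) = -173/32

Δ: Δ0=-4, Δ1=7
row 1: diag=6, rhs=66; c'=1/6, d'=11
back: M1=11
M: M0=0, M1=11, M2=0
seg 0: a=3, c=M0/2=0, d=(M1−M0)/(6·2)=11/12, b=Δ0−h0·(2M0+M1)/6=-23/3
seg 1: a=-5, c=M1/2=11/2, d=(M2−M1)/(6·1)=-11/6, b=Δ1−h1·(2M1+M2)/6=10/3
t_q=3/2 → seg 0, τ=3/2; S=3+-23/3·τ+0·τ²+11/12·τ³=-173/32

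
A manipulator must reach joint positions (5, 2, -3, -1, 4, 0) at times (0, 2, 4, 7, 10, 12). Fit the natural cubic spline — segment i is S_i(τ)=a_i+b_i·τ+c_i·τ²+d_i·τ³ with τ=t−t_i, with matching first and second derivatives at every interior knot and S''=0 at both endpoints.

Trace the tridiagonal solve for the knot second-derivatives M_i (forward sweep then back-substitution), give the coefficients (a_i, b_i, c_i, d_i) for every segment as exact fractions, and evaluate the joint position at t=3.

  seg 0: a=5 b=-2095/1929 c=0 d=-1597/15432
  seg 1: a=2 b=-8981/3858 c=-1597/2572 d=4127/15432
  seg 2: a=-3 b=-3091/1929 c=1265/1286 d=-877/11574
  seg 3: a=-1 b=8695/3858 c=194/643 d=-1919/11574
  seg 4: a=4 b=-796/1929 c=-1531/1286 d=1531/7716
S(3) = -3505/5144

Δ: Δ0=-3/2, Δ1=-5/2, Δ2=2/3, Δ3=5/3, Δ4=-2
row 1: diag=8, rhs=-6; c'=1/4, d'=-3/4
row 2: denom=10−2·1/4=19/2; d'=(19−2·-3/4)/(19/2)=41/19
row 3: denom=12−3·6/19=210/19; d'=(6−3·41/19)/(210/19)=-3/70
row 4: denom=10−3·19/70=643/70; d'=(-22−3·-3/70)/(643/70)=-1531/643
back: M4=-1531/643
back: M3=-3/70−19/70·-1531/643=388/643
back: M2=41/19−6/19·388/643=1265/643
back: M1=-3/4−1/4·1265/643=-1597/1286
M: M0=0, M1=-1597/1286, M2=1265/643, M3=388/643, M4=-1531/643, M5=0
seg 0: a=5, c=M0/2=0, d=(M1−M0)/(6·2)=-1597/15432, b=Δ0−h0·(2M0+M1)/6=-2095/1929
seg 1: a=2, c=M1/2=-1597/2572, d=(M2−M1)/(6·2)=4127/15432, b=Δ1−h1·(2M1+M2)/6=-8981/3858
seg 2: a=-3, c=M2/2=1265/1286, d=(M3−M2)/(6·3)=-877/11574, b=Δ2−h2·(2M2+M3)/6=-3091/1929
seg 3: a=-1, c=M3/2=194/643, d=(M4−M3)/(6·3)=-1919/11574, b=Δ3−h3·(2M3+M4)/6=8695/3858
seg 4: a=4, c=M4/2=-1531/1286, d=(M5−M4)/(6·2)=1531/7716, b=Δ4−h4·(2M4+M5)/6=-796/1929
t_q=3 → seg 1, τ=1; S=2+-8981/3858·τ+-1597/2572·τ²+4127/15432·τ³=-3505/5144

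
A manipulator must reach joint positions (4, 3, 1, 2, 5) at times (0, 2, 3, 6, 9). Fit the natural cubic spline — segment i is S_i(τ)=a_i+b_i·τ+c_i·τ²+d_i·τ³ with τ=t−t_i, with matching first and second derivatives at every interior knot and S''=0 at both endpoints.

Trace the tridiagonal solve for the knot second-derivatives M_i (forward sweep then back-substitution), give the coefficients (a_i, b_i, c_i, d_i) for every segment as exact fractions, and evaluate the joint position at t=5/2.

  seg 0: a=4 b=29/255 c=0 d=-313/2040
  seg 1: a=3 b=-881/510 c=-313/340 d=661/1020
  seg 2: a=1 b=-1657/1020 c=87/85 d=-227/1836
  seg 3: a=2 b=601/510 c=-91/1020 d=91/9180
S(5/2) = 1081/544

Δ: Δ0=-1/2, Δ1=-2, Δ2=1/3, Δ3=1
row 1: diag=6, rhs=-9; c'=1/6, d'=-3/2
row 2: denom=8−1·1/6=47/6; d'=(14−1·-3/2)/(47/6)=93/47
row 3: denom=12−3·18/47=510/47; d'=(4−3·93/47)/(510/47)=-91/510
back: M3=-91/510
back: M2=93/47−18/47·-91/510=174/85
back: M1=-3/2−1/6·174/85=-313/170
M: M0=0, M1=-313/170, M2=174/85, M3=-91/510, M4=0
seg 0: a=4, c=M0/2=0, d=(M1−M0)/(6·2)=-313/2040, b=Δ0−h0·(2M0+M1)/6=29/255
seg 1: a=3, c=M1/2=-313/340, d=(M2−M1)/(6·1)=661/1020, b=Δ1−h1·(2M1+M2)/6=-881/510
seg 2: a=1, c=M2/2=87/85, d=(M3−M2)/(6·3)=-227/1836, b=Δ2−h2·(2M2+M3)/6=-1657/1020
seg 3: a=2, c=M3/2=-91/1020, d=(M4−M3)/(6·3)=91/9180, b=Δ3−h3·(2M3+M4)/6=601/510
t_q=5/2 → seg 1, τ=1/2; S=3+-881/510·τ+-313/340·τ²+661/1020·τ³=1081/544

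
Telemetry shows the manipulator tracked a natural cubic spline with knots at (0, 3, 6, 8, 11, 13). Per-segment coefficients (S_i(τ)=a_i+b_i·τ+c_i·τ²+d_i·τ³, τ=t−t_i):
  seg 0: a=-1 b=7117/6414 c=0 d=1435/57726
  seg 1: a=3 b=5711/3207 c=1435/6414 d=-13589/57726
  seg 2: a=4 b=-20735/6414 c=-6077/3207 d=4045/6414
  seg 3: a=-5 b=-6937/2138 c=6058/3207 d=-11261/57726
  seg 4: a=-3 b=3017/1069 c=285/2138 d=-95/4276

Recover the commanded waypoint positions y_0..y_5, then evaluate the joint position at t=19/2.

y_0=-1 y_1=3 y_2=4 y_3=-5 y_4=-3 y_5=3
S(19/2) = -107329/17104

y_0 = S_0(0) = a_0 = -1
y_1 = S_1(0) = a_1 = 3
y_2 = S_2(0) = a_2 = 4
y_3 = S_3(0) = a_3 = -5
y_4 = S_4(0) = a_4 = -3
y_5 = S_4(2) = 3
t_q=19/2 is in segment 3 (τ=3/2); S_3(τ)=-107329/17104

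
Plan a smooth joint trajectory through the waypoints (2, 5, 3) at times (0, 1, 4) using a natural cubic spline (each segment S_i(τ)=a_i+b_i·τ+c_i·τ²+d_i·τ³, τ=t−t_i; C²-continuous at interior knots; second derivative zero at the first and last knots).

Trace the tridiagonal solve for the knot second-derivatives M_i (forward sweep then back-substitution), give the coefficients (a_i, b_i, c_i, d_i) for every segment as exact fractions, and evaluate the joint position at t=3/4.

  seg 0: a=2 b=83/24 c=0 d=-11/24
  seg 1: a=5 b=25/12 c=-11/8 d=11/72
S(3/4) = 2253/512

Δ: Δ0=3, Δ1=-2/3
row 1: diag=8, rhs=-22; c'=3/8, d'=-11/4
back: M1=-11/4
M: M0=0, M1=-11/4, M2=0
seg 0: a=2, c=M0/2=0, d=(M1−M0)/(6·1)=-11/24, b=Δ0−h0·(2M0+M1)/6=83/24
seg 1: a=5, c=M1/2=-11/8, d=(M2−M1)/(6·3)=11/72, b=Δ1−h1·(2M1+M2)/6=25/12
t_q=3/4 → seg 0, τ=3/4; S=2+83/24·τ+0·τ²+-11/24·τ³=2253/512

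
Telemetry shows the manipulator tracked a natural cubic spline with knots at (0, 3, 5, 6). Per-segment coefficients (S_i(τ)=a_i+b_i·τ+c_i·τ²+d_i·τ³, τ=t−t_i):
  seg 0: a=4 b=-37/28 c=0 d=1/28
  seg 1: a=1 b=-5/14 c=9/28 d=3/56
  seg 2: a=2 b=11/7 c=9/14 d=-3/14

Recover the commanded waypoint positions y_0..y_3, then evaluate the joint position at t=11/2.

y_0=4 y_1=1 y_2=2 y_3=4
S(11/2) = 327/112

y_0 = S_0(0) = a_0 = 4
y_1 = S_1(0) = a_1 = 1
y_2 = S_2(0) = a_2 = 2
y_3 = S_2(1) = 4
t_q=11/2 is in segment 2 (τ=1/2); S_2(τ)=327/112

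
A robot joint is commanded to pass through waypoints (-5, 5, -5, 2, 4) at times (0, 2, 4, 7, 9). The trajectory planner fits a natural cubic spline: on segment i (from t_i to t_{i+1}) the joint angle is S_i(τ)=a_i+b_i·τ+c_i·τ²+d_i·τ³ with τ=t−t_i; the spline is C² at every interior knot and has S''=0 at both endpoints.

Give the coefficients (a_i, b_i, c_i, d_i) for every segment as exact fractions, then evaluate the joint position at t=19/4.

  seg 0: a=-5 b=4177/516 c=0 d=-1597/2064
  seg 1: a=5 b=-307/258 c=-1597/344 d=2825/2064
  seg 2: a=-5 b=-1721/516 c=307/86 d=-289/516
  seg 3: a=2 b=382/129 c=-253/172 d=253/1032
S(19/4) = -63073/11008

Δ: Δ0=5, Δ1=-5, Δ2=7/3, Δ3=1
row 1: diag=8, rhs=-60; c'=1/4, d'=-15/2
row 2: denom=10−2·1/4=19/2; d'=(44−2·-15/2)/(19/2)=118/19
row 3: denom=10−3·6/19=172/19; d'=(-8−3·118/19)/(172/19)=-253/86
back: M3=-253/86
back: M2=118/19−6/19·-253/86=307/43
back: M1=-15/2−1/4·307/43=-1597/172
M: M0=0, M1=-1597/172, M2=307/43, M3=-253/86, M4=0
seg 0: a=-5, c=M0/2=0, d=(M1−M0)/(6·2)=-1597/2064, b=Δ0−h0·(2M0+M1)/6=4177/516
seg 1: a=5, c=M1/2=-1597/344, d=(M2−M1)/(6·2)=2825/2064, b=Δ1−h1·(2M1+M2)/6=-307/258
seg 2: a=-5, c=M2/2=307/86, d=(M3−M2)/(6·3)=-289/516, b=Δ2−h2·(2M2+M3)/6=-1721/516
seg 3: a=2, c=M3/2=-253/172, d=(M4−M3)/(6·2)=253/1032, b=Δ3−h3·(2M3+M4)/6=382/129
t_q=19/4 → seg 2, τ=3/4; S=-5+-1721/516·τ+307/86·τ²+-289/516·τ³=-63073/11008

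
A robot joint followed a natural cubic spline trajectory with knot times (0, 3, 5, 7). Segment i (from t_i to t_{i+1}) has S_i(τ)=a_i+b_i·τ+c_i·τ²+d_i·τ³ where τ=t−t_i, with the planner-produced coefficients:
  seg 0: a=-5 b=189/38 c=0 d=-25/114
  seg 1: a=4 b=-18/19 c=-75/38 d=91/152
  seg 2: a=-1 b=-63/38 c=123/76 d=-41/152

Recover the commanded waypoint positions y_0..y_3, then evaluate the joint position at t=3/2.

y_0=-5 y_1=4 y_2=-1 y_3=0
S(3/2) = 523/304

y_0 = S_0(0) = a_0 = -5
y_1 = S_1(0) = a_1 = 4
y_2 = S_2(0) = a_2 = -1
y_3 = S_2(2) = 0
t_q=3/2 is in segment 0 (τ=3/2); S_0(τ)=523/304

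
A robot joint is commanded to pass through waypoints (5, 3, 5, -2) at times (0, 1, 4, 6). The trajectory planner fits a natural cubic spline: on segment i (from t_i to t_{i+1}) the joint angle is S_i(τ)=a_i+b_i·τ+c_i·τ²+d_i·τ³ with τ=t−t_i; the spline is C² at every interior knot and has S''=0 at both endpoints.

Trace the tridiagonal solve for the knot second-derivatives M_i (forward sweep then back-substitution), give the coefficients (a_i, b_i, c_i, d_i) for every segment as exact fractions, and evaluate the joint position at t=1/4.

  seg 0: a=5 b=-1087/426 c=0 d=235/426
  seg 1: a=3 b=-191/213 c=235/142 d=-161/426
  seg 2: a=5 b=-499/426 c=-124/71 d=62/213
S(1/4) = 39721/9088

Δ: Δ0=-2, Δ1=2/3, Δ2=-7/2
row 1: diag=8, rhs=16; c'=3/8, d'=2
row 2: denom=10−3·3/8=71/8; d'=(-25−3·2)/(71/8)=-248/71
back: M2=-248/71
back: M1=2−3/8·-248/71=235/71
M: M0=0, M1=235/71, M2=-248/71, M3=0
seg 0: a=5, c=M0/2=0, d=(M1−M0)/(6·1)=235/426, b=Δ0−h0·(2M0+M1)/6=-1087/426
seg 1: a=3, c=M1/2=235/142, d=(M2−M1)/(6·3)=-161/426, b=Δ1−h1·(2M1+M2)/6=-191/213
seg 2: a=5, c=M2/2=-124/71, d=(M3−M2)/(6·2)=62/213, b=Δ2−h2·(2M2+M3)/6=-499/426
t_q=1/4 → seg 0, τ=1/4; S=5+-1087/426·τ+0·τ²+235/426·τ³=39721/9088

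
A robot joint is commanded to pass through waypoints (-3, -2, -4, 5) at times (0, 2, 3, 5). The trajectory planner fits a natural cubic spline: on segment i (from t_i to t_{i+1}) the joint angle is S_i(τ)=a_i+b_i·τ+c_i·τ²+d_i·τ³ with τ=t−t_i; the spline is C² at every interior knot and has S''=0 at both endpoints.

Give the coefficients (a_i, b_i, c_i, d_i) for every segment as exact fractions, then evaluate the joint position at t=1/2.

  seg 0: a=-3 b=121/70 c=0 d=-43/140
  seg 1: a=-2 b=-137/70 c=-129/70 d=9/5
  seg 2: a=-4 b=-17/70 c=249/70 d=-83/140
S(1/2) = -487/224

Δ: Δ0=1/2, Δ1=-2, Δ2=9/2
row 1: diag=6, rhs=-15; c'=1/6, d'=-5/2
row 2: denom=6−1·1/6=35/6; d'=(39−1·-5/2)/(35/6)=249/35
back: M2=249/35
back: M1=-5/2−1/6·249/35=-129/35
M: M0=0, M1=-129/35, M2=249/35, M3=0
seg 0: a=-3, c=M0/2=0, d=(M1−M0)/(6·2)=-43/140, b=Δ0−h0·(2M0+M1)/6=121/70
seg 1: a=-2, c=M1/2=-129/70, d=(M2−M1)/(6·1)=9/5, b=Δ1−h1·(2M1+M2)/6=-137/70
seg 2: a=-4, c=M2/2=249/70, d=(M3−M2)/(6·2)=-83/140, b=Δ2−h2·(2M2+M3)/6=-17/70
t_q=1/2 → seg 0, τ=1/2; S=-3+121/70·τ+0·τ²+-43/140·τ³=-487/224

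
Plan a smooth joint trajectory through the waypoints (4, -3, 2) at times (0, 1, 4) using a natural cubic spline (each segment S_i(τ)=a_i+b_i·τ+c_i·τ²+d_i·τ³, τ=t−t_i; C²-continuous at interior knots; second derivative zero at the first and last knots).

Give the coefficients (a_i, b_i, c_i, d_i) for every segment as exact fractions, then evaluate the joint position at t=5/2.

  seg 0: a=4 b=-97/12 c=0 d=13/12
  seg 1: a=-3 b=-29/6 c=13/4 d=-13/36
S(5/2) = -133/32

Δ: Δ0=-7, Δ1=5/3
row 1: diag=8, rhs=52; c'=3/8, d'=13/2
back: M1=13/2
M: M0=0, M1=13/2, M2=0
seg 0: a=4, c=M0/2=0, d=(M1−M0)/(6·1)=13/12, b=Δ0−h0·(2M0+M1)/6=-97/12
seg 1: a=-3, c=M1/2=13/4, d=(M2−M1)/(6·3)=-13/36, b=Δ1−h1·(2M1+M2)/6=-29/6
t_q=5/2 → seg 1, τ=3/2; S=-3+-29/6·τ+13/4·τ²+-13/36·τ³=-133/32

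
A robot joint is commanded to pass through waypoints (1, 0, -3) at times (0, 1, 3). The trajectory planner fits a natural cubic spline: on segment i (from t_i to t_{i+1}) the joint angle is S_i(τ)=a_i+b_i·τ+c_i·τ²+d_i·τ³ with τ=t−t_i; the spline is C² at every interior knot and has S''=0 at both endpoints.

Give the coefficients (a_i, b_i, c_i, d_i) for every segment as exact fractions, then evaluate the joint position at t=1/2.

Δ: Δ0=-1, Δ1=-3/2
row 1: diag=6, rhs=-3; c'=1/3, d'=-1/2
back: M1=-1/2
M: M0=0, M1=-1/2, M2=0
seg 0: a=1, c=M0/2=0, d=(M1−M0)/(6·1)=-1/12, b=Δ0−h0·(2M0+M1)/6=-11/12
seg 1: a=0, c=M1/2=-1/4, d=(M2−M1)/(6·2)=1/24, b=Δ1−h1·(2M1+M2)/6=-7/6
t_q=1/2 → seg 0, τ=1/2; S=1+-11/12·τ+0·τ²+-1/12·τ³=17/32

  seg 0: a=1 b=-11/12 c=0 d=-1/12
  seg 1: a=0 b=-7/6 c=-1/4 d=1/24
S(1/2) = 17/32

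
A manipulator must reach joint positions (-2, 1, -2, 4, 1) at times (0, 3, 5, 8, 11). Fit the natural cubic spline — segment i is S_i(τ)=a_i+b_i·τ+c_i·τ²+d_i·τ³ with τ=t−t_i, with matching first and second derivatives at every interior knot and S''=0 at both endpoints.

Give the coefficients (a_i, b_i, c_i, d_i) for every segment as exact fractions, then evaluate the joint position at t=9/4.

Δ: Δ0=1, Δ1=-3/2, Δ2=2, Δ3=-1
row 1: diag=10, rhs=-15; c'=1/5, d'=-3/2
row 2: denom=10−2·1/5=48/5; d'=(21−2·-3/2)/(48/5)=5/2
row 3: denom=12−3·5/16=177/16; d'=(-18−3·5/2)/(177/16)=-136/59
back: M3=-136/59
back: M2=5/2−5/16·-136/59=190/59
back: M1=-3/2−1/5·190/59=-253/118
M: M0=0, M1=-253/118, M2=190/59, M3=-136/59, M4=0
seg 0: a=-2, c=M0/2=0, d=(M1−M0)/(6·3)=-253/2124, b=Δ0−h0·(2M0+M1)/6=489/236
seg 1: a=1, c=M1/2=-253/236, d=(M2−M1)/(6·2)=211/472, b=Δ1−h1·(2M1+M2)/6=-135/118
seg 2: a=-2, c=M2/2=95/59, d=(M3−M2)/(6·3)=-163/531, b=Δ2−h2·(2M2+M3)/6=-4/59
seg 3: a=4, c=M3/2=-68/59, d=(M4−M3)/(6·3)=68/531, b=Δ3−h3·(2M3+M4)/6=77/59
t_q=9/4 → seg 0, τ=9/4; S=-2+489/236·τ+0·τ²+-253/2124·τ³=19715/15104

  seg 0: a=-2 b=489/236 c=0 d=-253/2124
  seg 1: a=1 b=-135/118 c=-253/236 d=211/472
  seg 2: a=-2 b=-4/59 c=95/59 d=-163/531
  seg 3: a=4 b=77/59 c=-68/59 d=68/531
S(9/4) = 19715/15104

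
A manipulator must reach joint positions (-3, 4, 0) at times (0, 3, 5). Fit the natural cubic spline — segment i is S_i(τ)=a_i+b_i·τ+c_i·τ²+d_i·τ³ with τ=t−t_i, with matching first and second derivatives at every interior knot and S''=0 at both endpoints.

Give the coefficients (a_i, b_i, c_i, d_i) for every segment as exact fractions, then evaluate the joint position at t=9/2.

Δ: Δ0=7/3, Δ1=-2
row 1: diag=10, rhs=-26; c'=1/5, d'=-13/5
back: M1=-13/5
M: M0=0, M1=-13/5, M2=0
seg 0: a=-3, c=M0/2=0, d=(M1−M0)/(6·3)=-13/90, b=Δ0−h0·(2M0+M1)/6=109/30
seg 1: a=4, c=M1/2=-13/10, d=(M2−M1)/(6·2)=13/60, b=Δ1−h1·(2M1+M2)/6=-4/15
t_q=9/2 → seg 1, τ=3/2; S=4+-4/15·τ+-13/10·τ²+13/60·τ³=45/32

  seg 0: a=-3 b=109/30 c=0 d=-13/90
  seg 1: a=4 b=-4/15 c=-13/10 d=13/60
S(9/2) = 45/32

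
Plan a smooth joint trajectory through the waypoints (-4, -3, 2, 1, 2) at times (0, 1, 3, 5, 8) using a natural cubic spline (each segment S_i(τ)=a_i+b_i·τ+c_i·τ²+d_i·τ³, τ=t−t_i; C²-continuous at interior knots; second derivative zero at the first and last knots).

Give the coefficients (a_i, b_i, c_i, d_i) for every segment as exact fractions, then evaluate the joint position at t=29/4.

  seg 0: a=-4 b=179/312 c=0 d=133/312
  seg 1: a=-3 b=289/156 c=133/104 d=-149/312
  seg 2: a=2 b=193/156 c=-165/104 d=14/39
  seg 3: a=1 b=-125/156 c=59/104 d=-59/936
S(29/4) = 8993/6656

Δ: Δ0=1, Δ1=5/2, Δ2=-1/2, Δ3=1/3
row 1: diag=6, rhs=9; c'=1/3, d'=3/2
row 2: denom=8−2·1/3=22/3; d'=(-18−2·3/2)/(22/3)=-63/22
row 3: denom=10−2·3/11=104/11; d'=(5−2·-63/22)/(104/11)=59/52
back: M3=59/52
back: M2=-63/22−3/11·59/52=-165/52
back: M1=3/2−1/3·-165/52=133/52
M: M0=0, M1=133/52, M2=-165/52, M3=59/52, M4=0
seg 0: a=-4, c=M0/2=0, d=(M1−M0)/(6·1)=133/312, b=Δ0−h0·(2M0+M1)/6=179/312
seg 1: a=-3, c=M1/2=133/104, d=(M2−M1)/(6·2)=-149/312, b=Δ1−h1·(2M1+M2)/6=289/156
seg 2: a=2, c=M2/2=-165/104, d=(M3−M2)/(6·2)=14/39, b=Δ2−h2·(2M2+M3)/6=193/156
seg 3: a=1, c=M3/2=59/104, d=(M4−M3)/(6·3)=-59/936, b=Δ3−h3·(2M3+M4)/6=-125/156
t_q=29/4 → seg 3, τ=9/4; S=1+-125/156·τ+59/104·τ²+-59/936·τ³=8993/6656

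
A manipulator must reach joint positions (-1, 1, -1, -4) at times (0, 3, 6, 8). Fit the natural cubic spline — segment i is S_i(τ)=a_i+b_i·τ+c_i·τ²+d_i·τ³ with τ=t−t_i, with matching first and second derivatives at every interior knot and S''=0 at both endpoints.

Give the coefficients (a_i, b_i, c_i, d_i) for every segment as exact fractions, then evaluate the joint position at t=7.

  seg 0: a=-1 b=71/74 c=0 d=-65/1998
  seg 1: a=1 b=3/37 c=-65/222 d=29/1998
  seg 2: a=-1 b=-95/74 c=-6/37 d=1/37
S(7) = -179/74

Δ: Δ0=2/3, Δ1=-2/3, Δ2=-3/2
row 1: diag=12, rhs=-8; c'=1/4, d'=-2/3
row 2: denom=10−3·1/4=37/4; d'=(-5−3·-2/3)/(37/4)=-12/37
back: M2=-12/37
back: M1=-2/3−1/4·-12/37=-65/111
M: M0=0, M1=-65/111, M2=-12/37, M3=0
seg 0: a=-1, c=M0/2=0, d=(M1−M0)/(6·3)=-65/1998, b=Δ0−h0·(2M0+M1)/6=71/74
seg 1: a=1, c=M1/2=-65/222, d=(M2−M1)/(6·3)=29/1998, b=Δ1−h1·(2M1+M2)/6=3/37
seg 2: a=-1, c=M2/2=-6/37, d=(M3−M2)/(6·2)=1/37, b=Δ2−h2·(2M2+M3)/6=-95/74
t_q=7 → seg 2, τ=1; S=-1+-95/74·τ+-6/37·τ²+1/37·τ³=-179/74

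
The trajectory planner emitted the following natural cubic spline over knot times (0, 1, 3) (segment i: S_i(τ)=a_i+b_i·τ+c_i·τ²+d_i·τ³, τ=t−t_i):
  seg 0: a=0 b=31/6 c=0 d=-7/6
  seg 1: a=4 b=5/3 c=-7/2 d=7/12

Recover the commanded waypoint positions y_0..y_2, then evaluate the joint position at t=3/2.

y_0 = S_0(0) = a_0 = 0
y_1 = S_1(0) = a_1 = 4
y_2 = S_1(2) = -2
t_q=3/2 is in segment 1 (τ=1/2); S_1(τ)=129/32

y_0=0 y_1=4 y_2=-2
S(3/2) = 129/32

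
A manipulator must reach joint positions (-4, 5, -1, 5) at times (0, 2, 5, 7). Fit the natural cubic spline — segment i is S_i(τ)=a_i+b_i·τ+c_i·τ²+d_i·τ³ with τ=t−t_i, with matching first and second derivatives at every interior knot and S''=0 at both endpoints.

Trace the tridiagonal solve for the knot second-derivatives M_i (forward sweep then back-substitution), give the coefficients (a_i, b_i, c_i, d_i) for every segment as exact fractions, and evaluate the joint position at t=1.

  seg 0: a=-4 b=1139/182 c=0 d=-40/91
  seg 1: a=5 b=179/182 c=-240/91 d=23/42
  seg 2: a=-1 b=-5/91 c=417/182 d=-139/364
S(1) = 331/182

Δ: Δ0=9/2, Δ1=-2, Δ2=3
row 1: diag=10, rhs=-39; c'=3/10, d'=-39/10
row 2: denom=10−3·3/10=91/10; d'=(30−3·-39/10)/(91/10)=417/91
back: M2=417/91
back: M1=-39/10−3/10·417/91=-480/91
M: M0=0, M1=-480/91, M2=417/91, M3=0
seg 0: a=-4, c=M0/2=0, d=(M1−M0)/(6·2)=-40/91, b=Δ0−h0·(2M0+M1)/6=1139/182
seg 1: a=5, c=M1/2=-240/91, d=(M2−M1)/(6·3)=23/42, b=Δ1−h1·(2M1+M2)/6=179/182
seg 2: a=-1, c=M2/2=417/182, d=(M3−M2)/(6·2)=-139/364, b=Δ2−h2·(2M2+M3)/6=-5/91
t_q=1 → seg 0, τ=1; S=-4+1139/182·τ+0·τ²+-40/91·τ³=331/182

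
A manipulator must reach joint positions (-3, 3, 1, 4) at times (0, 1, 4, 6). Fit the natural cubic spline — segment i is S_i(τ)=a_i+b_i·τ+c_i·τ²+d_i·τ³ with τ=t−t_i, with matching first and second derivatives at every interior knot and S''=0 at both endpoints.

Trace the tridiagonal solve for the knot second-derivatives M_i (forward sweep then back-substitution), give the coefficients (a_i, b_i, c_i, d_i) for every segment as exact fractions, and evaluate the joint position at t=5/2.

Δ: Δ0=6, Δ1=-2/3, Δ2=3/2
row 1: diag=8, rhs=-40; c'=3/8, d'=-5
row 2: denom=10−3·3/8=71/8; d'=(13−3·-5)/(71/8)=224/71
back: M2=224/71
back: M1=-5−3/8·224/71=-439/71
M: M0=0, M1=-439/71, M2=224/71, M3=0
seg 0: a=-3, c=M0/2=0, d=(M1−M0)/(6·1)=-439/426, b=Δ0−h0·(2M0+M1)/6=2995/426
seg 1: a=3, c=M1/2=-439/142, d=(M2−M1)/(6·3)=221/426, b=Δ1−h1·(2M1+M2)/6=839/213
seg 2: a=1, c=M2/2=112/71, d=(M3−M2)/(6·2)=-56/213, b=Δ2−h2·(2M2+M3)/6=-257/426
t_q=5/2 → seg 1, τ=3/2; S=3+839/213·τ+-439/142·τ²+221/426·τ³=4207/1136

  seg 0: a=-3 b=2995/426 c=0 d=-439/426
  seg 1: a=3 b=839/213 c=-439/142 d=221/426
  seg 2: a=1 b=-257/426 c=112/71 d=-56/213
S(5/2) = 4207/1136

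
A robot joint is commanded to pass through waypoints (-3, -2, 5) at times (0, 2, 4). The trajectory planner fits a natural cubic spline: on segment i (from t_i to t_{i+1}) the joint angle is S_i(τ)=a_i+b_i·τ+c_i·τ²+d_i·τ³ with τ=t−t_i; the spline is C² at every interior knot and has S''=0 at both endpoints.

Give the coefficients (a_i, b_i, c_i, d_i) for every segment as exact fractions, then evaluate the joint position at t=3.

  seg 0: a=-3 b=-1/4 c=0 d=3/16
  seg 1: a=-2 b=2 c=9/8 d=-3/16
S(3) = 15/16

Δ: Δ0=1/2, Δ1=7/2
row 1: diag=8, rhs=18; c'=1/4, d'=9/4
back: M1=9/4
M: M0=0, M1=9/4, M2=0
seg 0: a=-3, c=M0/2=0, d=(M1−M0)/(6·2)=3/16, b=Δ0−h0·(2M0+M1)/6=-1/4
seg 1: a=-2, c=M1/2=9/8, d=(M2−M1)/(6·2)=-3/16, b=Δ1−h1·(2M1+M2)/6=2
t_q=3 → seg 1, τ=1; S=-2+2·τ+9/8·τ²+-3/16·τ³=15/16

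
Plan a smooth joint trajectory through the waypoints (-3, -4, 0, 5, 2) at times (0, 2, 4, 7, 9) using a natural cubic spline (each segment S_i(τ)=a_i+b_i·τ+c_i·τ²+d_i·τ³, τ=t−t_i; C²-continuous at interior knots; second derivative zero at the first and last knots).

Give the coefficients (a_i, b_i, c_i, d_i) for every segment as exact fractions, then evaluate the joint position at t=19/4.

Δ: Δ0=-1/2, Δ1=2, Δ2=5/3, Δ3=-3/2
row 1: diag=8, rhs=15; c'=1/4, d'=15/8
row 2: denom=10−2·1/4=19/2; d'=(-2−2·15/8)/(19/2)=-23/38
row 3: denom=10−3·6/19=172/19; d'=(-19−3·-23/38)/(172/19)=-653/344
back: M3=-653/344
back: M2=-23/38−6/19·-653/344=-1/172
back: M1=15/8−1/4·-1/172=1291/688
M: M0=0, M1=1291/688, M2=-1/172, M3=-653/344, M4=0
seg 0: a=-3, c=M0/2=0, d=(M1−M0)/(6·2)=1291/8256, b=Δ0−h0·(2M0+M1)/6=-2323/2064
seg 1: a=-4, c=M1/2=1291/1376, d=(M2−M1)/(6·2)=-1295/8256, b=Δ1−h1·(2M1+M2)/6=775/1032
seg 2: a=0, c=M2/2=-1/344, d=(M3−M2)/(6·3)=-217/2064, b=Δ2−h2·(2M2+M3)/6=5411/2064
seg 3: a=5, c=M3/2=-653/688, d=(M4−M3)/(6·2)=653/4128, b=Δ3−h3·(2M3+M4)/6=-121/516
t_q=19/4 → seg 2, τ=3/4; S=0+5411/2064·τ+-1/344·τ²+-217/2064·τ³=84551/44032

  seg 0: a=-3 b=-2323/2064 c=0 d=1291/8256
  seg 1: a=-4 b=775/1032 c=1291/1376 d=-1295/8256
  seg 2: a=0 b=5411/2064 c=-1/344 d=-217/2064
  seg 3: a=5 b=-121/516 c=-653/688 d=653/4128
S(19/4) = 84551/44032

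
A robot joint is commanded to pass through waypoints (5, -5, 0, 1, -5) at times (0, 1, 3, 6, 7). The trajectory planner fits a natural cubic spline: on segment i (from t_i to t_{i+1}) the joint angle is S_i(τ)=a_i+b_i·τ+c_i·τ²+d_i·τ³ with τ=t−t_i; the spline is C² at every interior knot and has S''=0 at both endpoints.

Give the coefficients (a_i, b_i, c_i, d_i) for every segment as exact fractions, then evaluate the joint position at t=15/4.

Δ: Δ0=-10, Δ1=5/2, Δ2=1/3, Δ3=-6
row 1: diag=6, rhs=75; c'=1/3, d'=25/2
row 2: denom=10−2·1/3=28/3; d'=(-13−2·25/2)/(28/3)=-57/14
row 3: denom=8−3·9/28=197/28; d'=(-38−3·-57/14)/(197/28)=-722/197
back: M3=-722/197
back: M2=-57/14−9/28·-722/197=-570/197
back: M1=25/2−1/3·-570/197=5305/394
M: M0=0, M1=5305/394, M2=-570/197, M3=-722/197, M4=0
seg 0: a=5, c=M0/2=0, d=(M1−M0)/(6·1)=5305/2364, b=Δ0−h0·(2M0+M1)/6=-28945/2364
seg 1: a=-5, c=M1/2=5305/788, d=(M2−M1)/(6·2)=-6445/4728, b=Δ1−h1·(2M1+M2)/6=-6515/1182
seg 2: a=0, c=M2/2=-285/197, d=(M3−M2)/(6·3)=-76/1773, b=Δ2−h2·(2M2+M3)/6=2990/591
seg 3: a=1, c=M3/2=-361/197, d=(M4−M3)/(6·1)=361/591, b=Δ3−h3·(2M3+M4)/6=-2824/591
t_q=15/4 → seg 2, τ=3/4; S=0+2990/591·τ+-285/197·τ²+-76/1773·τ³=4669/1576

  seg 0: a=5 b=-28945/2364 c=0 d=5305/2364
  seg 1: a=-5 b=-6515/1182 c=5305/788 d=-6445/4728
  seg 2: a=0 b=2990/591 c=-285/197 d=-76/1773
  seg 3: a=1 b=-2824/591 c=-361/197 d=361/591
S(15/4) = 4669/1576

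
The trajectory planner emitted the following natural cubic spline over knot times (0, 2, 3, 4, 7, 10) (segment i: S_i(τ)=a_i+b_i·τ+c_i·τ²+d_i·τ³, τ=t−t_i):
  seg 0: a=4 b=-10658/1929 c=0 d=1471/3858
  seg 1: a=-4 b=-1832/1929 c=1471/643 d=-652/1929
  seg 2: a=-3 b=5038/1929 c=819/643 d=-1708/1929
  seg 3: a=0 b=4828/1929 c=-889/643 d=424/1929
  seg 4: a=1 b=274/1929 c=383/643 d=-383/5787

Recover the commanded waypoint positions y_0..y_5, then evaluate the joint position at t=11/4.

y_0 = S_0(0) = a_0 = 4
y_1 = S_1(0) = a_1 = -4
y_2 = S_2(0) = a_2 = -3
y_3 = S_3(0) = a_3 = 0
y_4 = S_4(0) = a_4 = 1
y_5 = S_4(3) = 5
t_q=11/4 is in segment 1 (τ=3/4); S_1(τ)=-9177/2572

y_0=4 y_1=-4 y_2=-3 y_3=0 y_4=1 y_5=5
S(11/4) = -9177/2572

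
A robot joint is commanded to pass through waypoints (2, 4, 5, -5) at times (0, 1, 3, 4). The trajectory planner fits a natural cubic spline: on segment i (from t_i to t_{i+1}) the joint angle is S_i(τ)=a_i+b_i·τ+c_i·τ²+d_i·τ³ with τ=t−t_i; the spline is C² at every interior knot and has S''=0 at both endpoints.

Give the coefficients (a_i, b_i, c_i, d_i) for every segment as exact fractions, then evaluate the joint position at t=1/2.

Δ: Δ0=2, Δ1=1/2, Δ2=-10
row 1: diag=6, rhs=-9; c'=1/3, d'=-3/2
row 2: denom=6−2·1/3=16/3; d'=(-63−2·-3/2)/(16/3)=-45/4
back: M2=-45/4
back: M1=-3/2−1/3·-45/4=9/4
M: M0=0, M1=9/4, M2=-45/4, M3=0
seg 0: a=2, c=M0/2=0, d=(M1−M0)/(6·1)=3/8, b=Δ0−h0·(2M0+M1)/6=13/8
seg 1: a=4, c=M1/2=9/8, d=(M2−M1)/(6·2)=-9/8, b=Δ1−h1·(2M1+M2)/6=11/4
seg 2: a=5, c=M2/2=-45/8, d=(M3−M2)/(6·1)=15/8, b=Δ2−h2·(2M2+M3)/6=-25/4
t_q=1/2 → seg 0, τ=1/2; S=2+13/8·τ+0·τ²+3/8·τ³=183/64

  seg 0: a=2 b=13/8 c=0 d=3/8
  seg 1: a=4 b=11/4 c=9/8 d=-9/8
  seg 2: a=5 b=-25/4 c=-45/8 d=15/8
S(1/2) = 183/64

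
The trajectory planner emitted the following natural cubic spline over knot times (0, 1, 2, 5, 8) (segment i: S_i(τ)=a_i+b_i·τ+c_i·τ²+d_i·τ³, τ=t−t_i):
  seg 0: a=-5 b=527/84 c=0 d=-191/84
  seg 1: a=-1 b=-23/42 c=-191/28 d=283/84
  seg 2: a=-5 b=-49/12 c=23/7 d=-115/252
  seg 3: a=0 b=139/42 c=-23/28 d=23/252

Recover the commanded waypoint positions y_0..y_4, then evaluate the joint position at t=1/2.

y_0 = S_0(0) = a_0 = -5
y_1 = S_1(0) = a_1 = -1
y_2 = S_2(0) = a_2 = -5
y_3 = S_3(0) = a_3 = 0
y_4 = S_3(3) = 5
t_q=1/2 is in segment 0 (τ=1/2); S_0(τ)=-481/224

y_0=-5 y_1=-1 y_2=-5 y_3=0 y_4=5
S(1/2) = -481/224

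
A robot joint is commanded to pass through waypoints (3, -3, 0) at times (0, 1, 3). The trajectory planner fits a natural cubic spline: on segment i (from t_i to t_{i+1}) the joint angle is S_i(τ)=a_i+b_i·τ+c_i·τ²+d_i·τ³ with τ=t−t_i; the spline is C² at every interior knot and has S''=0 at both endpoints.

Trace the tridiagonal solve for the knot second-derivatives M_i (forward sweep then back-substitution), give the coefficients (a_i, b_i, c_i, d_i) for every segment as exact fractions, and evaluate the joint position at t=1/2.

  seg 0: a=3 b=-29/4 c=0 d=5/4
  seg 1: a=-3 b=-7/2 c=15/4 d=-5/8
S(1/2) = -15/32

Δ: Δ0=-6, Δ1=3/2
row 1: diag=6, rhs=45; c'=1/3, d'=15/2
back: M1=15/2
M: M0=0, M1=15/2, M2=0
seg 0: a=3, c=M0/2=0, d=(M1−M0)/(6·1)=5/4, b=Δ0−h0·(2M0+M1)/6=-29/4
seg 1: a=-3, c=M1/2=15/4, d=(M2−M1)/(6·2)=-5/8, b=Δ1−h1·(2M1+M2)/6=-7/2
t_q=1/2 → seg 0, τ=1/2; S=3+-29/4·τ+0·τ²+5/4·τ³=-15/32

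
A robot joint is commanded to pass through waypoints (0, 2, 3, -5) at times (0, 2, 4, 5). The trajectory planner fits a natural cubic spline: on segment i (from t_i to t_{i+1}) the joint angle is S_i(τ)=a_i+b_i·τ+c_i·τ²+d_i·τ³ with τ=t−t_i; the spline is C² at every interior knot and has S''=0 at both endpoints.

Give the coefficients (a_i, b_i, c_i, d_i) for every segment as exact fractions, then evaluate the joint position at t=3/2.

Δ: Δ0=1, Δ1=1/2, Δ2=-8
row 1: diag=8, rhs=-3; c'=1/4, d'=-3/8
row 2: denom=6−2·1/4=11/2; d'=(-51−2·-3/8)/(11/2)=-201/22
back: M2=-201/22
back: M1=-3/8−1/4·-201/22=21/11
M: M0=0, M1=21/11, M2=-201/22, M3=0
seg 0: a=0, c=M0/2=0, d=(M1−M0)/(6·2)=7/44, b=Δ0−h0·(2M0+M1)/6=4/11
seg 1: a=2, c=M1/2=21/22, d=(M2−M1)/(6·2)=-81/88, b=Δ1−h1·(2M1+M2)/6=25/11
seg 2: a=3, c=M2/2=-201/44, d=(M3−M2)/(6·1)=67/44, b=Δ2−h2·(2M2+M3)/6=-109/22
t_q=3/2 → seg 0, τ=3/2; S=0+4/11·τ+0·τ²+7/44·τ³=381/352

  seg 0: a=0 b=4/11 c=0 d=7/44
  seg 1: a=2 b=25/11 c=21/22 d=-81/88
  seg 2: a=3 b=-109/22 c=-201/44 d=67/44
S(3/2) = 381/352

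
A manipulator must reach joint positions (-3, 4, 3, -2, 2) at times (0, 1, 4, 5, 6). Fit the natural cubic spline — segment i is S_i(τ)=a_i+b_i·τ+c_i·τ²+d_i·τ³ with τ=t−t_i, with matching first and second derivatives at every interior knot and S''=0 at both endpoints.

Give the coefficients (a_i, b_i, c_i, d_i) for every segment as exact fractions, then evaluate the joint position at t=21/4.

  seg 0: a=-3 b=4885/636 c=0 d=-433/636
  seg 1: a=4 b=1793/318 c=-433/212 d=11/636
  seg 2: a=3 b=-3911/636 c=-100/53 d=1931/636
  seg 3: a=-2 b=-259/318 c=1531/212 d=-1531/636
S(21/4) = -24285/13568

Δ: Δ0=7, Δ1=-1/3, Δ2=-5, Δ3=4
row 1: diag=8, rhs=-44; c'=3/8, d'=-11/2
row 2: denom=8−3·3/8=55/8; d'=(-28−3·-11/2)/(55/8)=-92/55
row 3: denom=4−1·8/55=212/55; d'=(54−1·-92/55)/(212/55)=1531/106
back: M3=1531/106
back: M2=-92/55−8/55·1531/106=-200/53
back: M1=-11/2−3/8·-200/53=-433/106
M: M0=0, M1=-433/106, M2=-200/53, M3=1531/106, M4=0
seg 0: a=-3, c=M0/2=0, d=(M1−M0)/(6·1)=-433/636, b=Δ0−h0·(2M0+M1)/6=4885/636
seg 1: a=4, c=M1/2=-433/212, d=(M2−M1)/(6·3)=11/636, b=Δ1−h1·(2M1+M2)/6=1793/318
seg 2: a=3, c=M2/2=-100/53, d=(M3−M2)/(6·1)=1931/636, b=Δ2−h2·(2M2+M3)/6=-3911/636
seg 3: a=-2, c=M3/2=1531/212, d=(M4−M3)/(6·1)=-1531/636, b=Δ3−h3·(2M3+M4)/6=-259/318
t_q=21/4 → seg 3, τ=1/4; S=-2+-259/318·τ+1531/212·τ²+-1531/636·τ³=-24285/13568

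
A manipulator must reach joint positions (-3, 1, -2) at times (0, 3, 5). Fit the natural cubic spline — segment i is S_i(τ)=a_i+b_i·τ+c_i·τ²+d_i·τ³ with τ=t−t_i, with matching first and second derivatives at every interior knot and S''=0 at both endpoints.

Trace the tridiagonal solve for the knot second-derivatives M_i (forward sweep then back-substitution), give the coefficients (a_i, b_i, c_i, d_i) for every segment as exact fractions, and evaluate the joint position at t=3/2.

  seg 0: a=-3 b=131/60 c=0 d=-17/180
  seg 1: a=1 b=-11/30 c=-17/20 d=17/120
S(3/2) = -7/160

Δ: Δ0=4/3, Δ1=-3/2
row 1: diag=10, rhs=-17; c'=1/5, d'=-17/10
back: M1=-17/10
M: M0=0, M1=-17/10, M2=0
seg 0: a=-3, c=M0/2=0, d=(M1−M0)/(6·3)=-17/180, b=Δ0−h0·(2M0+M1)/6=131/60
seg 1: a=1, c=M1/2=-17/20, d=(M2−M1)/(6·2)=17/120, b=Δ1−h1·(2M1+M2)/6=-11/30
t_q=3/2 → seg 0, τ=3/2; S=-3+131/60·τ+0·τ²+-17/180·τ³=-7/160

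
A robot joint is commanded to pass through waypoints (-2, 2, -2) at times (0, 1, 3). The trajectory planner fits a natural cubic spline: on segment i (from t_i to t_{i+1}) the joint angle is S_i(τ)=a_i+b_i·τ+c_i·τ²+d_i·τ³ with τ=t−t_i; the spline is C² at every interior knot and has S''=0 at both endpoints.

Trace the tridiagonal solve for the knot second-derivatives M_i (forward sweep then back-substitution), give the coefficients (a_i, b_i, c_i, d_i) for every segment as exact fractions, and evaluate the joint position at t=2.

  seg 0: a=-2 b=5 c=0 d=-1
  seg 1: a=2 b=2 c=-3 d=1/2
S(2) = 3/2

Δ: Δ0=4, Δ1=-2
row 1: diag=6, rhs=-36; c'=1/3, d'=-6
back: M1=-6
M: M0=0, M1=-6, M2=0
seg 0: a=-2, c=M0/2=0, d=(M1−M0)/(6·1)=-1, b=Δ0−h0·(2M0+M1)/6=5
seg 1: a=2, c=M1/2=-3, d=(M2−M1)/(6·2)=1/2, b=Δ1−h1·(2M1+M2)/6=2
t_q=2 → seg 1, τ=1; S=2+2·τ+-3·τ²+1/2·τ³=3/2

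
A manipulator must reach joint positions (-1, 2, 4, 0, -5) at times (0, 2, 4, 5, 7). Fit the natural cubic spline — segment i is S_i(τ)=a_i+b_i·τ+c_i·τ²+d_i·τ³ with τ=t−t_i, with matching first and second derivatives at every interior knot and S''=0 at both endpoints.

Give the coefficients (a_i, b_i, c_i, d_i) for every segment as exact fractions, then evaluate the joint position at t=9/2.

Δ: Δ0=3/2, Δ1=1, Δ2=-4, Δ3=-5/2
row 1: diag=8, rhs=-3; c'=1/4, d'=-3/8
row 2: denom=6−2·1/4=11/2; d'=(-30−2·-3/8)/(11/2)=-117/22
row 3: denom=6−1·2/11=64/11; d'=(9−1·-117/22)/(64/11)=315/128
back: M3=315/128
back: M2=-117/22−2/11·315/128=-369/64
back: M1=-3/8−1/4·-369/64=273/256
M: M0=0, M1=273/256, M2=-369/64, M3=315/128, M4=0
seg 0: a=-1, c=M0/2=0, d=(M1−M0)/(6·2)=91/1024, b=Δ0−h0·(2M0+M1)/6=293/256
seg 1: a=2, c=M1/2=273/512, d=(M2−M1)/(6·2)=-583/1024, b=Δ1−h1·(2M1+M2)/6=283/128
seg 2: a=4, c=M2/2=-369/128, d=(M3−M2)/(6·1)=351/256, b=Δ2−h2·(2M2+M3)/6=-637/256
seg 3: a=0, c=M3/2=315/256, d=(M4−M3)/(6·2)=-105/512, b=Δ3−h3·(2M3+M4)/6=-265/64
t_q=9/2 → seg 2, τ=1/2; S=4+-637/256·τ+-369/128·τ²+351/256·τ³=4519/2048

  seg 0: a=-1 b=293/256 c=0 d=91/1024
  seg 1: a=2 b=283/128 c=273/512 d=-583/1024
  seg 2: a=4 b=-637/256 c=-369/128 d=351/256
  seg 3: a=0 b=-265/64 c=315/256 d=-105/512
S(9/2) = 4519/2048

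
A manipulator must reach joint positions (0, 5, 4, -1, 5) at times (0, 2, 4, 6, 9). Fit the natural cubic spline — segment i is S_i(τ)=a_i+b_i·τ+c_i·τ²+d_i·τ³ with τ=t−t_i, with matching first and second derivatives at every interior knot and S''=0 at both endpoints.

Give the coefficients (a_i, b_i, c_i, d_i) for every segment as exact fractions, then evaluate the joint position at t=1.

Δ: Δ0=5/2, Δ1=-1/2, Δ2=-5/2, Δ3=2
row 1: diag=8, rhs=-18; c'=1/4, d'=-9/4
row 2: denom=8−2·1/4=15/2; d'=(-12−2·-9/4)/(15/2)=-1
row 3: denom=10−2·4/15=142/15; d'=(27−2·-1)/(142/15)=435/142
back: M3=435/142
back: M2=-1−4/15·435/142=-129/71
back: M1=-9/4−1/4·-129/71=-255/142
M: M0=0, M1=-255/142, M2=-129/71, M3=435/142, M4=0
seg 0: a=0, c=M0/2=0, d=(M1−M0)/(6·2)=-85/568, b=Δ0−h0·(2M0+M1)/6=220/71
seg 1: a=5, c=M1/2=-255/284, d=(M2−M1)/(6·2)=-1/568, b=Δ1−h1·(2M1+M2)/6=185/142
seg 2: a=4, c=M2/2=-129/142, d=(M3−M2)/(6·2)=231/568, b=Δ2−h2·(2M2+M3)/6=-164/71
seg 3: a=-1, c=M3/2=435/284, d=(M4−M3)/(6·3)=-145/852, b=Δ3−h3·(2M3+M4)/6=-151/142
t_q=1 → seg 0, τ=1; S=0+220/71·τ+0·τ²+-85/568·τ³=1675/568

  seg 0: a=0 b=220/71 c=0 d=-85/568
  seg 1: a=5 b=185/142 c=-255/284 d=-1/568
  seg 2: a=4 b=-164/71 c=-129/142 d=231/568
  seg 3: a=-1 b=-151/142 c=435/284 d=-145/852
S(1) = 1675/568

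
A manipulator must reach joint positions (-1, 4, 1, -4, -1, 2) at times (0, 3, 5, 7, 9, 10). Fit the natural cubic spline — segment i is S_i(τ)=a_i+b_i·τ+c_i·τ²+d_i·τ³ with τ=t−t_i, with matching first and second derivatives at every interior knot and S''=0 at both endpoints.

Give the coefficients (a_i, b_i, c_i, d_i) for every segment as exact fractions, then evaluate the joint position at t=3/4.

Δ: Δ0=5/3, Δ1=-3/2, Δ2=-5/2, Δ3=3/2, Δ4=3
row 1: diag=10, rhs=-19; c'=1/5, d'=-19/10
row 2: denom=8−2·1/5=38/5; d'=(-6−2·-19/10)/(38/5)=-11/38
row 3: denom=8−2·5/19=142/19; d'=(24−2·-11/38)/(142/19)=467/142
row 4: denom=6−2·19/71=388/71; d'=(9−2·467/142)/(388/71)=43/97
back: M4=43/97
back: M3=467/142−19/71·43/97=615/194
back: M2=-11/38−5/19·615/194=-109/97
back: M1=-19/10−1/5·-109/97=-325/194
M: M0=0, M1=-325/194, M2=-109/97, M3=615/194, M4=43/97, M5=0
seg 0: a=-1, c=M0/2=0, d=(M1−M0)/(6·3)=-325/3492, b=Δ0−h0·(2M0+M1)/6=2915/1164
seg 1: a=4, c=M1/2=-325/388, d=(M2−M1)/(6·2)=107/2328, b=Δ1−h1·(2M1+M2)/6=-5/582
seg 2: a=1, c=M2/2=-109/194, d=(M3−M2)/(6·2)=833/2328, b=Δ2−h2·(2M2+M3)/6=-817/291
seg 3: a=-4, c=M3/2=615/388, d=(M4−M3)/(6·2)=-529/2328, b=Δ3−h3·(2M3+M4)/6=-443/582
seg 4: a=-1, c=M4/2=43/194, d=(M5−M4)/(6·1)=-43/582, b=Δ4−h4·(2M4+M5)/6=830/291
t_q=3/4 → seg 0, τ=3/4; S=-1+2915/1164·τ+0·τ²+-325/3492·τ³=20833/24832

  seg 0: a=-1 b=2915/1164 c=0 d=-325/3492
  seg 1: a=4 b=-5/582 c=-325/388 d=107/2328
  seg 2: a=1 b=-817/291 c=-109/194 d=833/2328
  seg 3: a=-4 b=-443/582 c=615/388 d=-529/2328
  seg 4: a=-1 b=830/291 c=43/194 d=-43/582
S(3/4) = 20833/24832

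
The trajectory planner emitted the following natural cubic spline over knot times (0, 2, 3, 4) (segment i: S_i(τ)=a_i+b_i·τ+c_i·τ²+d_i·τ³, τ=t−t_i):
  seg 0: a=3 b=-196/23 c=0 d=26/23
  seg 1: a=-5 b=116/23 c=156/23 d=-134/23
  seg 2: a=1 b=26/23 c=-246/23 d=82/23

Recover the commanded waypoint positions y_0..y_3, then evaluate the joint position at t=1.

y_0 = S_0(0) = a_0 = 3
y_1 = S_1(0) = a_1 = -5
y_2 = S_2(0) = a_2 = 1
y_3 = S_2(1) = -5
t_q=1 is in segment 0 (τ=1); S_0(τ)=-101/23

y_0=3 y_1=-5 y_2=1 y_3=-5
S(1) = -101/23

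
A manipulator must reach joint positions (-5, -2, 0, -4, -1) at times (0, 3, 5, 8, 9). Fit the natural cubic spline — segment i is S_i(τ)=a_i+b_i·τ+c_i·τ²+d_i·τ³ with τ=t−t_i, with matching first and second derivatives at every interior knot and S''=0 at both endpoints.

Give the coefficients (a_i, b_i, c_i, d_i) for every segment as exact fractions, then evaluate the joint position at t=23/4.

Δ: Δ0=1, Δ1=1, Δ2=-4/3, Δ3=3
row 1: diag=10, rhs=0; c'=1/5, d'=0
row 2: denom=10−2·1/5=48/5; d'=(-14−2·0)/(48/5)=-35/24
row 3: denom=8−3·5/16=113/16; d'=(26−3·-35/24)/(113/16)=486/113
back: M3=486/113
back: M2=-35/24−5/16·486/113=-950/339
back: M1=0−1/5·-950/339=190/339
M: M0=0, M1=190/339, M2=-950/339, M3=486/113, M4=0
seg 0: a=-5, c=M0/2=0, d=(M1−M0)/(6·3)=95/3051, b=Δ0−h0·(2M0+M1)/6=244/339
seg 1: a=-2, c=M1/2=95/339, d=(M2−M1)/(6·2)=-95/339, b=Δ1−h1·(2M1+M2)/6=529/339
seg 2: a=0, c=M2/2=-475/339, d=(M3−M2)/(6·3)=1204/3051, b=Δ2−h2·(2M2+M3)/6=-77/113
seg 3: a=-4, c=M3/2=243/113, d=(M4−M3)/(6·1)=-81/113, b=Δ3−h3·(2M3+M4)/6=177/113
t_q=23/4 → seg 2, τ=3/4; S=0+-77/113·τ+-475/339·τ²+1204/3051·τ³=-128/113

  seg 0: a=-5 b=244/339 c=0 d=95/3051
  seg 1: a=-2 b=529/339 c=95/339 d=-95/339
  seg 2: a=0 b=-77/113 c=-475/339 d=1204/3051
  seg 3: a=-4 b=177/113 c=243/113 d=-81/113
S(23/4) = -128/113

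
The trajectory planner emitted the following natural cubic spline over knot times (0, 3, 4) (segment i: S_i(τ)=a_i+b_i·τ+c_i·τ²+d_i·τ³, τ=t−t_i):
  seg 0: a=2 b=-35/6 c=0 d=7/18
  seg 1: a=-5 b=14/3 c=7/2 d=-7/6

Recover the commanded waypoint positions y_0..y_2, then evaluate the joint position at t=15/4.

y_0=2 y_1=-5 y_2=2
S(15/4) = -3/128

y_0 = S_0(0) = a_0 = 2
y_1 = S_1(0) = a_1 = -5
y_2 = S_1(1) = 2
t_q=15/4 is in segment 1 (τ=3/4); S_1(τ)=-3/128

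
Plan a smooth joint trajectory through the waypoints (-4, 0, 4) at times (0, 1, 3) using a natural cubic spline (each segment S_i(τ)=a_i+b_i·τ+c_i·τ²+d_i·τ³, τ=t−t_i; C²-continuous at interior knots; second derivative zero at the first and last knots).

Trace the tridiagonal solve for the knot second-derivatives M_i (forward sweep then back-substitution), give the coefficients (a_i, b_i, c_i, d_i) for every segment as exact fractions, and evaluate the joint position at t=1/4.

  seg 0: a=-4 b=13/3 c=0 d=-1/3
  seg 1: a=0 b=10/3 c=-1 d=1/6
S(1/4) = -187/64

Δ: Δ0=4, Δ1=2
row 1: diag=6, rhs=-12; c'=1/3, d'=-2
back: M1=-2
M: M0=0, M1=-2, M2=0
seg 0: a=-4, c=M0/2=0, d=(M1−M0)/(6·1)=-1/3, b=Δ0−h0·(2M0+M1)/6=13/3
seg 1: a=0, c=M1/2=-1, d=(M2−M1)/(6·2)=1/6, b=Δ1−h1·(2M1+M2)/6=10/3
t_q=1/4 → seg 0, τ=1/4; S=-4+13/3·τ+0·τ²+-1/3·τ³=-187/64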